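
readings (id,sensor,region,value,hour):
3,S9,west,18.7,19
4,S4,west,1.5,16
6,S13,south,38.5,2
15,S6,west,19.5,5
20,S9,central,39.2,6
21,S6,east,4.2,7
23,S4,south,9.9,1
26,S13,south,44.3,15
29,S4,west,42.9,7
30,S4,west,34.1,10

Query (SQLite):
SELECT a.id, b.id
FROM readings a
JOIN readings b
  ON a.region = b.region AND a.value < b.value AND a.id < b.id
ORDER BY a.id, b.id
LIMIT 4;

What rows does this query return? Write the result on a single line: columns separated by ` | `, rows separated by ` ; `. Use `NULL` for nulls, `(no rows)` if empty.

Pairs (a,b) with same region, a.value < b.value, a.id < b.id.
region groups: central:{20} east:{21} south:{6,23,26} west:{3,4,15,29,30}
Ordered by (a.id, b.id); first 4.

3 | 15 ; 3 | 29 ; 3 | 30 ; 4 | 15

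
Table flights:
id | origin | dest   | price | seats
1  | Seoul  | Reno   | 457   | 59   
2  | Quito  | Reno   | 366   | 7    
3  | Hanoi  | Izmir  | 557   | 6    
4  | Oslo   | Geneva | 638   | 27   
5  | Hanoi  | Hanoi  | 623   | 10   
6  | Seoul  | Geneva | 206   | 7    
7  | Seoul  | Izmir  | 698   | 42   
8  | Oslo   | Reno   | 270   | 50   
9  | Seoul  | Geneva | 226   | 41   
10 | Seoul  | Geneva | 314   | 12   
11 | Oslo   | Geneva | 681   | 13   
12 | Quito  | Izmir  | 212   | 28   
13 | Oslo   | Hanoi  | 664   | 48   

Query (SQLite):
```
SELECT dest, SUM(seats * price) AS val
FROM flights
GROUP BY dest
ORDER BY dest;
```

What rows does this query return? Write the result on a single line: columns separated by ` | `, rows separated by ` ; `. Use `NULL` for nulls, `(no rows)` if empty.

For each row compute seats * price.
Group by dest; take SUM of the expression per group.
  Geneva: ids {4, 6, 9, 10, 11} → SUM(seats * price)=40555
  Hanoi: ids {5, 13} → SUM(seats * price)=38102
  Izmir: ids {3, 7, 12} → SUM(seats * price)=38594
  Reno: ids {1, 2, 8} → SUM(seats * price)=43025

Geneva | 40555 ; Hanoi | 38102 ; Izmir | 38594 ; Reno | 43025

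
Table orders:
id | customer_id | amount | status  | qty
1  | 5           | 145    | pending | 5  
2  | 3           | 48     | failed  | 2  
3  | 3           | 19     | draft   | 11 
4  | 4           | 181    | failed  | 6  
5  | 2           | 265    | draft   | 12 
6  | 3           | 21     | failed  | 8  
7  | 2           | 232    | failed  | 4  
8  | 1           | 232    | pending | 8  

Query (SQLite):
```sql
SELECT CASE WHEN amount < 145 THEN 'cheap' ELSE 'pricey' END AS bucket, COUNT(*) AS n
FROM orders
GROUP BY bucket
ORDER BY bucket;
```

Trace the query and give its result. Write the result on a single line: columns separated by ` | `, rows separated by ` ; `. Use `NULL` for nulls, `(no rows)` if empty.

Bucket rows by amount < 145 → 'cheap' else 'pricey'; count each bucket.

cheap | 3 ; pricey | 5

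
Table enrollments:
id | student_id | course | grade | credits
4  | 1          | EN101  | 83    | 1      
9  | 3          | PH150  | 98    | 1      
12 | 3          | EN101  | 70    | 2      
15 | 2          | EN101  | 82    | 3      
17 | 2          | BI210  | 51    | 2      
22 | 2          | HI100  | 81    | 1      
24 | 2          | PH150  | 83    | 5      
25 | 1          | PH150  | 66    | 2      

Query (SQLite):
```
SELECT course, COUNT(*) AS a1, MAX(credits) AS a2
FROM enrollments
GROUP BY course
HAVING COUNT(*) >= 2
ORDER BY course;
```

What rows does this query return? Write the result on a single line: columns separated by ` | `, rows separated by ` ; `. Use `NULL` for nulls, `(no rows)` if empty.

Group enrollments by course.
Per group compute: COUNT(*), MAX(credits).
HAVING: drop groups with fewer than 2 rows.
  BI210: ids {17} → COUNT(*)=1, MAX(credits)=2
  EN101: ids {4, 12, 15} → COUNT(*)=3, MAX(credits)=3
  HI100: ids {22} → COUNT(*)=1, MAX(credits)=1
  PH150: ids {9, 24, 25} → COUNT(*)=3, MAX(credits)=5

EN101 | 3 | 3 ; PH150 | 3 | 5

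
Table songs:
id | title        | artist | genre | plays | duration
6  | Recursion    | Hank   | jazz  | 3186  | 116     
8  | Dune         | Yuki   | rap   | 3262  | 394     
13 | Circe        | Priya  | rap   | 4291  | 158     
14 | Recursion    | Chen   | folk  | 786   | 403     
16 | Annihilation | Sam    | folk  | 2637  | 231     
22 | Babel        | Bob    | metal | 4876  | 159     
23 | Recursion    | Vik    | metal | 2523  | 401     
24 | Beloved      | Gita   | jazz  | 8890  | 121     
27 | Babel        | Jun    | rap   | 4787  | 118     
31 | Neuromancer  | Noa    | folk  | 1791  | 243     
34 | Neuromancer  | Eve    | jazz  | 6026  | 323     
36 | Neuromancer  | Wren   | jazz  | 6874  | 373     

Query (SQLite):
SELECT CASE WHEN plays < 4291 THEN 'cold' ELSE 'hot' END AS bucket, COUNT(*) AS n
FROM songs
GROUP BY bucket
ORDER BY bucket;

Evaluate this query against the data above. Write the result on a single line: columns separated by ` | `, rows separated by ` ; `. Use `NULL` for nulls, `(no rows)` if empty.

cold | 6 ; hot | 6

Bucket rows by plays < 4291 → 'cold' else 'hot'; count each bucket.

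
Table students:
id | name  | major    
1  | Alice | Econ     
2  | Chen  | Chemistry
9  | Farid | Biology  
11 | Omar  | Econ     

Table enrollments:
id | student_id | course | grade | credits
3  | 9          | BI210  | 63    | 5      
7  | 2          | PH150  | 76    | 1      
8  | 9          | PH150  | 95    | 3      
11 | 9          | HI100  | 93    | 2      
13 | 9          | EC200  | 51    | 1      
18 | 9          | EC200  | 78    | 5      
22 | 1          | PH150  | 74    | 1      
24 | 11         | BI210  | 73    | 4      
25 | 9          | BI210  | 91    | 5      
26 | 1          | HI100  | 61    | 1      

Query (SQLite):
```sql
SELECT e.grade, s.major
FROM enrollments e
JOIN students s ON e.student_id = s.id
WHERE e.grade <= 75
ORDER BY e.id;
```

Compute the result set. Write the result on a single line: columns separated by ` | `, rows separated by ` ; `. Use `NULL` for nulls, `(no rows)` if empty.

63 | Biology ; 51 | Biology ; 74 | Econ ; 73 | Econ ; 61 | Econ

Each enrollments row matches the students row where student_id = students.id.
Then keep rows with e.grade <= 75.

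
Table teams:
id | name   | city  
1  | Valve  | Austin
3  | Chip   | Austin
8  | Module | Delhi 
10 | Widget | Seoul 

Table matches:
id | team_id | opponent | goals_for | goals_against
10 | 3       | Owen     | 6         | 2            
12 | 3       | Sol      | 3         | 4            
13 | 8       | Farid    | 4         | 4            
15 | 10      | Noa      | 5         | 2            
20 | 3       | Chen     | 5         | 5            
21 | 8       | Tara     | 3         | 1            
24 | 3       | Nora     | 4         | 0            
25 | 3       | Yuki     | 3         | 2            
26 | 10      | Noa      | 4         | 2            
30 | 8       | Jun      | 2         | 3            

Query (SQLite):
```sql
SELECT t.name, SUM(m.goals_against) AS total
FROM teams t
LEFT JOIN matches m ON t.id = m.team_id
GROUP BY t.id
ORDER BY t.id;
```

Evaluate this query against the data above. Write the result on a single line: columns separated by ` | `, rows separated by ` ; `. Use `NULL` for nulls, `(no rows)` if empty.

Valve | NULL ; Chip | 13 ; Module | 8 ; Widget | 4

LEFT JOIN keeps every teams row; unmatched ones get NULL for matches columns.
Group by teams.id and compute SUM(m.goals_against). SUM over an all-NULL group is NULL.
  1: ids {—} → SUM(m.goals_against)=NULL
  3: ids {10, 12, 20, 24, 25} → SUM(m.goals_against)=13
  8: ids {13, 21, 30} → SUM(m.goals_against)=8
  10: ids {15, 26} → SUM(m.goals_against)=4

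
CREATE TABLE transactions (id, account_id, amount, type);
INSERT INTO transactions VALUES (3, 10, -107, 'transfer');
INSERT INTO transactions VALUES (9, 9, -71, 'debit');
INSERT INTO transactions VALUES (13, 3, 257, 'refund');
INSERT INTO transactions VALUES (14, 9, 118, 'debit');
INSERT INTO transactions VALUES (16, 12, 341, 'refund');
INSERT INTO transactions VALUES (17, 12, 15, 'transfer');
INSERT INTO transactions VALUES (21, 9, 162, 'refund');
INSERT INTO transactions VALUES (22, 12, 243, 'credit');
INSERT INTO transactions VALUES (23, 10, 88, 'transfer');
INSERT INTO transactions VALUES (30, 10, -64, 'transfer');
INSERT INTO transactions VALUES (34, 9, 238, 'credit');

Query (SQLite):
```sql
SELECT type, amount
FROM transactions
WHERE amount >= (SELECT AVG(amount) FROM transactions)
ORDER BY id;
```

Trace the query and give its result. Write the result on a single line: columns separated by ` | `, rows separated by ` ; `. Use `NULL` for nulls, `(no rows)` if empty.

refund | 257 ; debit | 118 ; refund | 341 ; refund | 162 ; credit | 243 ; credit | 238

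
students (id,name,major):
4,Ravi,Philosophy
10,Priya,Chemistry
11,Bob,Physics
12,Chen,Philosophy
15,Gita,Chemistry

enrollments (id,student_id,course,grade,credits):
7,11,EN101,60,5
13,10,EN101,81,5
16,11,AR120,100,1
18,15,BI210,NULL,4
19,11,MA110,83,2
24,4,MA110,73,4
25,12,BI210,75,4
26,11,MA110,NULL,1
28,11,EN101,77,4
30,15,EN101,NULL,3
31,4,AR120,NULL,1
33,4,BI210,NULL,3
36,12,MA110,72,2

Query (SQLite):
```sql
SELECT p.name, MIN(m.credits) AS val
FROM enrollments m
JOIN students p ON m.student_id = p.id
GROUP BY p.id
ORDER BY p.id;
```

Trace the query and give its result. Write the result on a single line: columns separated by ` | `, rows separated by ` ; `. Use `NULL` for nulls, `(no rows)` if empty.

Join each enrollments row to its students via student_id.
Group joined rows by students.id; compute MIN(m.credits) per group.
  4: ids {24, 31, 33} → MIN(m.credits)=1
  10: ids {13} → MIN(m.credits)=5
  11: ids {7, 16, 19, 26, 28} → MIN(m.credits)=1
  12: ids {25, 36} → MIN(m.credits)=2
  15: ids {18, 30} → MIN(m.credits)=3

Ravi | 1 ; Priya | 5 ; Bob | 1 ; Chen | 2 ; Gita | 3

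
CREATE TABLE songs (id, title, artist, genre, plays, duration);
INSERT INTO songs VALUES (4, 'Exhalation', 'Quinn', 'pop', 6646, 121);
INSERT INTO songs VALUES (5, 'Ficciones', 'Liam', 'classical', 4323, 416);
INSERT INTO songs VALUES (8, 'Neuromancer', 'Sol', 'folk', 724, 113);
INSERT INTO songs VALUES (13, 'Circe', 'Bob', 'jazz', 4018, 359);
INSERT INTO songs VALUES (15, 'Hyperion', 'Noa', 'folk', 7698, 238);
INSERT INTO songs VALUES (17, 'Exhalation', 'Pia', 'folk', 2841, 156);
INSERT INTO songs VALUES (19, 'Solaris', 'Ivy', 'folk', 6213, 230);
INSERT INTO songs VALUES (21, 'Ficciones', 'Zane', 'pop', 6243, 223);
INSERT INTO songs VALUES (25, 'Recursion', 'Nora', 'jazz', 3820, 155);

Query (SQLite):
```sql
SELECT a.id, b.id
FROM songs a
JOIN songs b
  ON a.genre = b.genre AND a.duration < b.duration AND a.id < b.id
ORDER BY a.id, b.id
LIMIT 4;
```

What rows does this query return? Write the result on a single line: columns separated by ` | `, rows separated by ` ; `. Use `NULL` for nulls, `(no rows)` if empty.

4 | 21 ; 8 | 15 ; 8 | 17 ; 8 | 19

Pairs (a,b) with same genre, a.duration < b.duration, a.id < b.id.
genre groups: classical:{5} folk:{8,15,17,19} jazz:{13,25} pop:{4,21}
Ordered by (a.id, b.id); first 4.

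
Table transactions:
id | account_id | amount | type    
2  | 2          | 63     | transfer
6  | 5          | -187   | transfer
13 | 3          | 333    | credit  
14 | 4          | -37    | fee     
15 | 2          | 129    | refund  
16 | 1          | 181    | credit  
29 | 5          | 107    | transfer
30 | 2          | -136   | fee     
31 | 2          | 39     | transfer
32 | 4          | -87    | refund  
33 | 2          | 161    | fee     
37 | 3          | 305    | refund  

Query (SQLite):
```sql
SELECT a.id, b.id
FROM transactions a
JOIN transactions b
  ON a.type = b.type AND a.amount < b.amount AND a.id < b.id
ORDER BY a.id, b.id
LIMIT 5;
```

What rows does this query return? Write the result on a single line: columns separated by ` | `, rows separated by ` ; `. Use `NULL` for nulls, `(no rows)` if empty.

Pairs (a,b) with same type, a.amount < b.amount, a.id < b.id.
type groups: credit:{13,16} fee:{14,30,33} refund:{15,32,37} transfer:{2,6,29,31}
Ordered by (a.id, b.id); first 5.

2 | 29 ; 6 | 29 ; 6 | 31 ; 14 | 33 ; 15 | 37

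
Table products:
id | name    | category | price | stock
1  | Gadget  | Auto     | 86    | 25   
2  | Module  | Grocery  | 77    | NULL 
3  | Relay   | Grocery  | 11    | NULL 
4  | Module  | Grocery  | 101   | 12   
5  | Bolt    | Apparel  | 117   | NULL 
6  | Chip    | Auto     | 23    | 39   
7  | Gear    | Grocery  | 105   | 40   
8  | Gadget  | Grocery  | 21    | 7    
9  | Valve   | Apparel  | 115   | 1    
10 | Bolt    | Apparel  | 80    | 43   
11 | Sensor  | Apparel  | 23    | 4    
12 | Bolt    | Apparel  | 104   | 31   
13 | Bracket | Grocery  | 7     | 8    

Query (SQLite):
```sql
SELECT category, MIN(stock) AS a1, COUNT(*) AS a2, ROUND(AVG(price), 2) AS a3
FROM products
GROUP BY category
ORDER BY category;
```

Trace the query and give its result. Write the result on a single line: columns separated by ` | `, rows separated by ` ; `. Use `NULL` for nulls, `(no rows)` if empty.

Apparel | 1 | 5 | 87.8 ; Auto | 25 | 2 | 54.5 ; Grocery | 7 | 6 | 53.67

Group products by category.
Per group compute: MIN(stock), COUNT(*), ROUND(AVG(price), 2).
  Apparel: ids {5, 9, 10, 11, 12} → MIN(stock)=1, COUNT(*)=5, ROUND(AVG(price), 2)=87.8
  Auto: ids {1, 6} → MIN(stock)=25, COUNT(*)=2, ROUND(AVG(price), 2)=54.5
  Grocery: ids {2, 3, 4, 7, 8, 13} → MIN(stock)=7, COUNT(*)=6, ROUND(AVG(price), 2)=53.67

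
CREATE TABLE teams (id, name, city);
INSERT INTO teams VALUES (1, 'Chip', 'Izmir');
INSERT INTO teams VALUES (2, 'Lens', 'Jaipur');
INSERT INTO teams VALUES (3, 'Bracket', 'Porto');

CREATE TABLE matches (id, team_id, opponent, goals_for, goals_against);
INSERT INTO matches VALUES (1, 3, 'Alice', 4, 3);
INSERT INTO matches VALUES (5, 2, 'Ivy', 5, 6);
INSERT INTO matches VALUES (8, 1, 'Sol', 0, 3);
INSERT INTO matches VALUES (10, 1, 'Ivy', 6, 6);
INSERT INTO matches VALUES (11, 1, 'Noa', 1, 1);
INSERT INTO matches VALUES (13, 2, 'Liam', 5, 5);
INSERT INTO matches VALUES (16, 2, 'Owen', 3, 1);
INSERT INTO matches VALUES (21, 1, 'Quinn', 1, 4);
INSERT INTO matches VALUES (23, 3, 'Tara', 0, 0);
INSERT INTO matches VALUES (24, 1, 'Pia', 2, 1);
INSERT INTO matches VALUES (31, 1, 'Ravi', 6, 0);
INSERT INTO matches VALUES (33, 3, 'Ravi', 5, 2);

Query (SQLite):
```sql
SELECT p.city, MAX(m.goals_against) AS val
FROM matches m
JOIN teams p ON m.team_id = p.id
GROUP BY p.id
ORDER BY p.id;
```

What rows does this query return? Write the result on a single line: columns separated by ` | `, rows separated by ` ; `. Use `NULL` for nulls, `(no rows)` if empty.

Join each matches row to its teams via team_id.
Group joined rows by teams.id; compute MAX(m.goals_against) per group.
  1: ids {8, 10, 11, 21, 24, 31} → MAX(m.goals_against)=6
  2: ids {5, 13, 16} → MAX(m.goals_against)=6
  3: ids {1, 23, 33} → MAX(m.goals_against)=3

Izmir | 6 ; Jaipur | 6 ; Porto | 3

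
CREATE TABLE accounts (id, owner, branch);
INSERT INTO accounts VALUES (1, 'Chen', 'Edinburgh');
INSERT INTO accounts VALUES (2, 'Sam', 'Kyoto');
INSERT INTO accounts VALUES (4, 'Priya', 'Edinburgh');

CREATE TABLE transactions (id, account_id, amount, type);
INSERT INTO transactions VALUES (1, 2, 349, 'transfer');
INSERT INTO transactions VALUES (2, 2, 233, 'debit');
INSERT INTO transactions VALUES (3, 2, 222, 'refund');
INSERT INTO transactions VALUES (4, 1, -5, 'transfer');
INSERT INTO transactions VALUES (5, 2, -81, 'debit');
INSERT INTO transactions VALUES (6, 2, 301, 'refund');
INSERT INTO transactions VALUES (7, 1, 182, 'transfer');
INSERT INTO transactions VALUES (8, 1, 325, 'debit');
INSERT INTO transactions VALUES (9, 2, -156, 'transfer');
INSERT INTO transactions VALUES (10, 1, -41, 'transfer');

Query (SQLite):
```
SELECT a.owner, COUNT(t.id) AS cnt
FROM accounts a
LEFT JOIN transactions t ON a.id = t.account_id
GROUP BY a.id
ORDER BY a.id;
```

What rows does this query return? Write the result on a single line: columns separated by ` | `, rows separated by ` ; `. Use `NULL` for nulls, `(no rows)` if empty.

Chen | 4 ; Sam | 6 ; Priya | 0

LEFT JOIN keeps every accounts row; unmatched ones get NULL for transactions columns.
Group by accounts.id and compute COUNT(t.id). COUNT(col) of an all-NULL group is 0.
  1: ids {4, 7, 8, 10} → COUNT(t.id)=4
  2: ids {1, 2, 3, 5, 6, 9} → COUNT(t.id)=6
  4: ids {—} → COUNT(t.id)=0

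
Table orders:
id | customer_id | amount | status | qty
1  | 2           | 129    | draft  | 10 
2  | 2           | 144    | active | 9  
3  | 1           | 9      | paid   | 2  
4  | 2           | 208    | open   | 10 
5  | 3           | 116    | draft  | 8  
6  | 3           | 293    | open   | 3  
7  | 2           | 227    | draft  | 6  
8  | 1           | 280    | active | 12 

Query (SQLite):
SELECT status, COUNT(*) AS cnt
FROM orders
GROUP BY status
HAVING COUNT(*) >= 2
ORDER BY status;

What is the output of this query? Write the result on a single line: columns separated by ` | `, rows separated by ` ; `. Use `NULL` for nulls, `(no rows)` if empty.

active | 2 ; draft | 3 ; open | 2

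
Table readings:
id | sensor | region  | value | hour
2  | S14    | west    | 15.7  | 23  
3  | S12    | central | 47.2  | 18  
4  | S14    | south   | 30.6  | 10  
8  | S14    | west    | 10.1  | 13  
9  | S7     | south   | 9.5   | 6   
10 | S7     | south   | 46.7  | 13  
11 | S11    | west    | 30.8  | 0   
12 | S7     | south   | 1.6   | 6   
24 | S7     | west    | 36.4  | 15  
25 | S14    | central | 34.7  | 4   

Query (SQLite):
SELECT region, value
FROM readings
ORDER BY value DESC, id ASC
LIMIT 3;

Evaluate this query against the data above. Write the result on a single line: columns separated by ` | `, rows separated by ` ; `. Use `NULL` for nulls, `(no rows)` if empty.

central | 47.2 ; south | 46.7 ; west | 36.4

Sort by value desc, tiebreak id asc: (47.2, id=3), (46.7, id=10), (36.4, id=24), (34.7, id=25), (30.8, id=11), (30.6, id=4) …. Take first 3.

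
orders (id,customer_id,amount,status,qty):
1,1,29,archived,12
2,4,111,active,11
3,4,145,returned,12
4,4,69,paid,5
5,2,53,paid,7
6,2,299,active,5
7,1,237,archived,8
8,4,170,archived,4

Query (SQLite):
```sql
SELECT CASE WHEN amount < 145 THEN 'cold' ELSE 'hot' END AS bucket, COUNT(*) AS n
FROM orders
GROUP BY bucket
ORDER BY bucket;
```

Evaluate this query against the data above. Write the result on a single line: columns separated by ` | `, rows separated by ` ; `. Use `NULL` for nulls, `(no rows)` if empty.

Bucket rows by amount < 145 → 'cold' else 'hot'; count each bucket.

cold | 4 ; hot | 4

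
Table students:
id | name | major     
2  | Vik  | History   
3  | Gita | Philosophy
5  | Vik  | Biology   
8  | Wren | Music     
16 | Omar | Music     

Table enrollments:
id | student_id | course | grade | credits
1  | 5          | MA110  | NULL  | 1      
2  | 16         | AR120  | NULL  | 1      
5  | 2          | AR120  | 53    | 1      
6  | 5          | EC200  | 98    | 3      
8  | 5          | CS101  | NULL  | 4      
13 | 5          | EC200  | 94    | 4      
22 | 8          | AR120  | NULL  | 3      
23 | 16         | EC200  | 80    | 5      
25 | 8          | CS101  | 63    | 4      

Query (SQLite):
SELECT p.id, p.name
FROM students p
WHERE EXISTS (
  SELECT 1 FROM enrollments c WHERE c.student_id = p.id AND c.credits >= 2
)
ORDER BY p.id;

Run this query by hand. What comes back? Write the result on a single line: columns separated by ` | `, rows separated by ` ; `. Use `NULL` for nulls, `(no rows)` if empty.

5 | Vik ; 8 | Wren ; 16 | Omar

For each students row, check whether any enrollments with matching student_id has credits >= 2.
Keep rows where that is true.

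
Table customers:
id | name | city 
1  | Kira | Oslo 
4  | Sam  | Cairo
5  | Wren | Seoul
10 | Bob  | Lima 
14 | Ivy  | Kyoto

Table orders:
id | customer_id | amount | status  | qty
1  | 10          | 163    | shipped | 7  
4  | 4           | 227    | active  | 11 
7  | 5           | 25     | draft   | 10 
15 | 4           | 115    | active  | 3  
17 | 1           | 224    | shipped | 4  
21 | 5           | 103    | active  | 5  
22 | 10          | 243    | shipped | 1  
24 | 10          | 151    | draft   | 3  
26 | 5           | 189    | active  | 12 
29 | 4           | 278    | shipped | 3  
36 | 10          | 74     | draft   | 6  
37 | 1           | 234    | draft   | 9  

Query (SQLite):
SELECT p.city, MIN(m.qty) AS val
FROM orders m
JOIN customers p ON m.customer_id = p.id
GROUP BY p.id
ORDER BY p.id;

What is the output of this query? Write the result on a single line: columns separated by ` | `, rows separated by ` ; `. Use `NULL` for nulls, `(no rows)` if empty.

Oslo | 4 ; Cairo | 3 ; Seoul | 5 ; Lima | 1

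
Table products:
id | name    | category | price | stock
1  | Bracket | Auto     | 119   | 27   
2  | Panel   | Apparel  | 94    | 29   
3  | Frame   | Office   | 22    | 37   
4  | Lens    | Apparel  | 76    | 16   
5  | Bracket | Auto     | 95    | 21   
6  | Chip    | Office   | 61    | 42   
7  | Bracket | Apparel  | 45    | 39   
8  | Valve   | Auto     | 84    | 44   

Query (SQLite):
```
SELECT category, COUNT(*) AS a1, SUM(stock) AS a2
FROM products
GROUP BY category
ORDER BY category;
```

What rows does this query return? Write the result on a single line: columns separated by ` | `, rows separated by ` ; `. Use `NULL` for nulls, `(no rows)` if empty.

Group products by category.
Per group compute: COUNT(*), SUM(stock).
  Apparel: ids {2, 4, 7} → COUNT(*)=3, SUM(stock)=84
  Auto: ids {1, 5, 8} → COUNT(*)=3, SUM(stock)=92
  Office: ids {3, 6} → COUNT(*)=2, SUM(stock)=79

Apparel | 3 | 84 ; Auto | 3 | 92 ; Office | 2 | 79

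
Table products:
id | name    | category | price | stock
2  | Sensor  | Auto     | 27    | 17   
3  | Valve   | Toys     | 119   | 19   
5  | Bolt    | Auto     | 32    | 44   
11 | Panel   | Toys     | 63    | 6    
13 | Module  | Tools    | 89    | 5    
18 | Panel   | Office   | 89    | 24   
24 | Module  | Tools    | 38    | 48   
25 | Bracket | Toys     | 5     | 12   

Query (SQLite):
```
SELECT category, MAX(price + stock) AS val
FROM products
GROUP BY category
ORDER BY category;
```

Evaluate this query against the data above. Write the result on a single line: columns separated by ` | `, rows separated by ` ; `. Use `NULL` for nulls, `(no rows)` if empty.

Auto | 76 ; Office | 113 ; Tools | 94 ; Toys | 138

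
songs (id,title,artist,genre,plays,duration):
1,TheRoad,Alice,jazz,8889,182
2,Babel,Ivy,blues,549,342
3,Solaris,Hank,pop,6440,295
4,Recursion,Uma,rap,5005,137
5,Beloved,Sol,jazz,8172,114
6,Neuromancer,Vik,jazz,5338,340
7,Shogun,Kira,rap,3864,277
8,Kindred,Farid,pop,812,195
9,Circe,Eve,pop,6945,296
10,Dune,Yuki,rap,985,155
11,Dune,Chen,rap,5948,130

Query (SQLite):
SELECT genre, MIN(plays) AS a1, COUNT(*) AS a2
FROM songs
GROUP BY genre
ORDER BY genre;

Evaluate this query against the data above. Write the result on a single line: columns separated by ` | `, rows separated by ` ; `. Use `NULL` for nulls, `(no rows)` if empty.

blues | 549 | 1 ; jazz | 5338 | 3 ; pop | 812 | 3 ; rap | 985 | 4

Group songs by genre.
Per group compute: MIN(plays), COUNT(*).
  blues: ids {2} → MIN(plays)=549, COUNT(*)=1
  jazz: ids {1, 5, 6} → MIN(plays)=5338, COUNT(*)=3
  pop: ids {3, 8, 9} → MIN(plays)=812, COUNT(*)=3
  rap: ids {4, 7, 10, 11} → MIN(plays)=985, COUNT(*)=4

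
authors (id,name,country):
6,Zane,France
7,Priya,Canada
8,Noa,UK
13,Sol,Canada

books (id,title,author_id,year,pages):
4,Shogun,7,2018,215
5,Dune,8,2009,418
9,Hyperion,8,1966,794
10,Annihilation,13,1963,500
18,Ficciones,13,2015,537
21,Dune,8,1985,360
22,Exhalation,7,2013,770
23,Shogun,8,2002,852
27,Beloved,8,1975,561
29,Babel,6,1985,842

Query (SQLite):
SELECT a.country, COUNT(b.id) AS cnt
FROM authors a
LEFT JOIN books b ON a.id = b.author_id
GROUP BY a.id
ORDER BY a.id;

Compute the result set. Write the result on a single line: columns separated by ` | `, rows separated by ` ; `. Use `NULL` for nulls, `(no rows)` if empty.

LEFT JOIN keeps every authors row; unmatched ones get NULL for books columns.
Group by authors.id and compute COUNT(b.id). COUNT(col) of an all-NULL group is 0.
  6: ids {29} → COUNT(b.id)=1
  7: ids {4, 22} → COUNT(b.id)=2
  8: ids {5, 9, 21, 23, 27} → COUNT(b.id)=5
  13: ids {10, 18} → COUNT(b.id)=2

France | 1 ; Canada | 2 ; UK | 5 ; Canada | 2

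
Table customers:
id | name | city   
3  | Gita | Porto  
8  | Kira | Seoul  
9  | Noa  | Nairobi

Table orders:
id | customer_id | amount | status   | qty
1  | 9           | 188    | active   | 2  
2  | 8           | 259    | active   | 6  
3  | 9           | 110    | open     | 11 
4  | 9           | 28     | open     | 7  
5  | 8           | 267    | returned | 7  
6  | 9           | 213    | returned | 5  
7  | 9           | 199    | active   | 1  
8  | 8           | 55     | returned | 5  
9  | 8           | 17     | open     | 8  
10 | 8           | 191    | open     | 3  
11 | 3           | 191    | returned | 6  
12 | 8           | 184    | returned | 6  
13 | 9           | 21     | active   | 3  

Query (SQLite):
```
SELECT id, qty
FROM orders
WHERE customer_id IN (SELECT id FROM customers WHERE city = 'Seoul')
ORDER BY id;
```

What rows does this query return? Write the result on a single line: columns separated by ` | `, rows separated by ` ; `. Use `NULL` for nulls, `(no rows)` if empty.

Inner query: customers.id where city = 'Seoul'.
Outer: keep orders rows whose customer_id is in that set.
Inner query → {8}

2 | 6 ; 5 | 7 ; 8 | 5 ; 9 | 8 ; 10 | 3 ; 12 | 6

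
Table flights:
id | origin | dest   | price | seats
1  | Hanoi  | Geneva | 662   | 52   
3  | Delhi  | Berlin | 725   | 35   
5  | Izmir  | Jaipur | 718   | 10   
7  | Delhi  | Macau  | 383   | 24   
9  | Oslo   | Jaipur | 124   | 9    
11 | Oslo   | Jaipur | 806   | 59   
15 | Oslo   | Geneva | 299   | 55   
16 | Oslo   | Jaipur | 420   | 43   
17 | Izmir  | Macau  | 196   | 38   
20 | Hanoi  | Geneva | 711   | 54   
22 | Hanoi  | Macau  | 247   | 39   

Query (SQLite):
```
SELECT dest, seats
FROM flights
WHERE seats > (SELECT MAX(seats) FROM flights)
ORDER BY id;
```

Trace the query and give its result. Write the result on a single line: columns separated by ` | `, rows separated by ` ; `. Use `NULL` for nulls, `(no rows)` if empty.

Scalar subquery: MAX(seats) over all flights rows = 59.
Keep rows where seats > that value.

(no rows)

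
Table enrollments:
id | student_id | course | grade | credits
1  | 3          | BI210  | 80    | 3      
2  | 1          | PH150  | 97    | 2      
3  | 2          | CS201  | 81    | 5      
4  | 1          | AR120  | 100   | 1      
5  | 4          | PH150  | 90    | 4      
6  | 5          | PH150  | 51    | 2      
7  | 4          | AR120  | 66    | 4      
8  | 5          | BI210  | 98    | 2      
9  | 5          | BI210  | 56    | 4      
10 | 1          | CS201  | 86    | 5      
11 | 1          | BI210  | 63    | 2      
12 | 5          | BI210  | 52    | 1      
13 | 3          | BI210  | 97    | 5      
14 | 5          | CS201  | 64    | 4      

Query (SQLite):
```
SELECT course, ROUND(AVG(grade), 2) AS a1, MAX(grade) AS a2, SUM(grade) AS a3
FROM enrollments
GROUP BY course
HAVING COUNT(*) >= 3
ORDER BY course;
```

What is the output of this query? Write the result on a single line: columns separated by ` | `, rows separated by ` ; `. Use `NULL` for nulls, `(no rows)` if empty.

BI210 | 74.33 | 98 | 446 ; CS201 | 77 | 86 | 231 ; PH150 | 79.33 | 97 | 238

Group enrollments by course.
Per group compute: ROUND(AVG(grade), 2), MAX(grade), SUM(grade).
HAVING: drop groups with fewer than 3 rows.
  AR120: ids {4, 7} → ROUND(AVG(grade), 2)=83, MAX(grade)=100, SUM(grade)=166
  BI210: ids {1, 8, 9, 11, 12, 13} → ROUND(AVG(grade), 2)=74.33, MAX(grade)=98, SUM(grade)=446
  CS201: ids {3, 10, 14} → ROUND(AVG(grade), 2)=77, MAX(grade)=86, SUM(grade)=231
  PH150: ids {2, 5, 6} → ROUND(AVG(grade), 2)=79.33, MAX(grade)=97, SUM(grade)=238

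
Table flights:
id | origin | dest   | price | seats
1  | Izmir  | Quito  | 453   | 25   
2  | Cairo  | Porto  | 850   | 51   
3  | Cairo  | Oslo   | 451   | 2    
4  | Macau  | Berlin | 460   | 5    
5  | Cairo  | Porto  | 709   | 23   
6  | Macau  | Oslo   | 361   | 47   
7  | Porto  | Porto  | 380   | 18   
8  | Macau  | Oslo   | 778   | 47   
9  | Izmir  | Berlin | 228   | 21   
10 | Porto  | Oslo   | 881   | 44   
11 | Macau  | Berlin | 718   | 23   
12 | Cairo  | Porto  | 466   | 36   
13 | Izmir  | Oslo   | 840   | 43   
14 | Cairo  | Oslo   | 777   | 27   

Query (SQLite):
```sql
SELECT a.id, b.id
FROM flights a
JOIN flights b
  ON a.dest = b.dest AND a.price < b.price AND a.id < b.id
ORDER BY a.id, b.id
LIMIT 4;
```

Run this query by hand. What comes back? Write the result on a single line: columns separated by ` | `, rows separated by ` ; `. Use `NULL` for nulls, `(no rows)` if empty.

3 | 8 ; 3 | 10 ; 3 | 13 ; 3 | 14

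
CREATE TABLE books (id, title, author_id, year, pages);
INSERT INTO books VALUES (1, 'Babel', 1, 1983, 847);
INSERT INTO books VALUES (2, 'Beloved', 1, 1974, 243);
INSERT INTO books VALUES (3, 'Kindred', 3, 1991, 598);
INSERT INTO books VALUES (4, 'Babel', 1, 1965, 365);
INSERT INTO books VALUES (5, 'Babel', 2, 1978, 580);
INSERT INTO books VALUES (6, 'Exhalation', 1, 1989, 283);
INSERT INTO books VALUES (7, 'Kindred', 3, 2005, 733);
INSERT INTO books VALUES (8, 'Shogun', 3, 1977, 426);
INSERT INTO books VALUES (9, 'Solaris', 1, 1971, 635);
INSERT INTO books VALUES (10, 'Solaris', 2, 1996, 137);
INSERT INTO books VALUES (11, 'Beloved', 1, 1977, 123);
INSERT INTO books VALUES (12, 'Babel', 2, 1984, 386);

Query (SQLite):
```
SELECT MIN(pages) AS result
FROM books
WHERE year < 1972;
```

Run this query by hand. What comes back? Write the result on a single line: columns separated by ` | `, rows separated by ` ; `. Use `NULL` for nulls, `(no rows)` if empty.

365

Rows where year < 1972 → pages values: [365, 635].
MIN of non-NULL values = 365.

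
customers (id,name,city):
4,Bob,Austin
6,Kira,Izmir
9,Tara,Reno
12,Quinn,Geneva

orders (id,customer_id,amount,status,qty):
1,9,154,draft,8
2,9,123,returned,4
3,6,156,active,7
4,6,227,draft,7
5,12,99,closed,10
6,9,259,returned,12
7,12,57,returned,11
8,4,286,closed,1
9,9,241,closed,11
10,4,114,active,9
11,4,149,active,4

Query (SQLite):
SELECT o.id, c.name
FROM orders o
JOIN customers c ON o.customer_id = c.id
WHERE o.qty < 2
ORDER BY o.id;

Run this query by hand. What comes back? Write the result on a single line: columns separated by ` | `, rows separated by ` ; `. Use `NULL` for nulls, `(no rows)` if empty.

8 | Bob

Each orders row matches the customers row where customer_id = customers.id.
Then keep rows with o.qty < 2.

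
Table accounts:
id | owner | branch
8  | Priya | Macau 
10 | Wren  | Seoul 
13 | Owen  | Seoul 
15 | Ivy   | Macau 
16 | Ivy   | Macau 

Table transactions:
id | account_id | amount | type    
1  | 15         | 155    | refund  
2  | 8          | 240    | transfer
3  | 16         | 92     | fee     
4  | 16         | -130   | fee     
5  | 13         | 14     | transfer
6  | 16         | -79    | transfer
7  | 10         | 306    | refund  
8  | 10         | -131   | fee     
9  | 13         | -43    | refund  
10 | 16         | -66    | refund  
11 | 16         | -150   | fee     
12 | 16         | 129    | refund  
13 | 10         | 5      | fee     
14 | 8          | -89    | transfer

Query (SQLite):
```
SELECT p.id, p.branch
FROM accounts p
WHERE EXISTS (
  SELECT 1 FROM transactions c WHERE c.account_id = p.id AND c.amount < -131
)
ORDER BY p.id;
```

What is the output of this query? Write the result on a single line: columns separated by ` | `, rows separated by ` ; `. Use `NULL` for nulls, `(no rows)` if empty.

16 | Macau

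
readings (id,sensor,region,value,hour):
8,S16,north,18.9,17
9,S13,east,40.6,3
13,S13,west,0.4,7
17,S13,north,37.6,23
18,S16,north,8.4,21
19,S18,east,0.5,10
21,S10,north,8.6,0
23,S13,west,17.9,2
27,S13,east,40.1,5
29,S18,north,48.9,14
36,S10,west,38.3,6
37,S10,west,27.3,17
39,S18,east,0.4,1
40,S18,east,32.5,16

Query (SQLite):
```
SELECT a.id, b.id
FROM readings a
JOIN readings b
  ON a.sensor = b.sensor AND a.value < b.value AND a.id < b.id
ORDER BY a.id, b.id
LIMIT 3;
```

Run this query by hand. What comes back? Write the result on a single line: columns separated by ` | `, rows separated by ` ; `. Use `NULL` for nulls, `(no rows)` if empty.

13 | 17 ; 13 | 23 ; 13 | 27

Pairs (a,b) with same sensor, a.value < b.value, a.id < b.id.
sensor groups: S10:{21,36,37} S13:{9,13,17,23,27} S16:{8,18} S18:{19,29,39,40}
Ordered by (a.id, b.id); first 3.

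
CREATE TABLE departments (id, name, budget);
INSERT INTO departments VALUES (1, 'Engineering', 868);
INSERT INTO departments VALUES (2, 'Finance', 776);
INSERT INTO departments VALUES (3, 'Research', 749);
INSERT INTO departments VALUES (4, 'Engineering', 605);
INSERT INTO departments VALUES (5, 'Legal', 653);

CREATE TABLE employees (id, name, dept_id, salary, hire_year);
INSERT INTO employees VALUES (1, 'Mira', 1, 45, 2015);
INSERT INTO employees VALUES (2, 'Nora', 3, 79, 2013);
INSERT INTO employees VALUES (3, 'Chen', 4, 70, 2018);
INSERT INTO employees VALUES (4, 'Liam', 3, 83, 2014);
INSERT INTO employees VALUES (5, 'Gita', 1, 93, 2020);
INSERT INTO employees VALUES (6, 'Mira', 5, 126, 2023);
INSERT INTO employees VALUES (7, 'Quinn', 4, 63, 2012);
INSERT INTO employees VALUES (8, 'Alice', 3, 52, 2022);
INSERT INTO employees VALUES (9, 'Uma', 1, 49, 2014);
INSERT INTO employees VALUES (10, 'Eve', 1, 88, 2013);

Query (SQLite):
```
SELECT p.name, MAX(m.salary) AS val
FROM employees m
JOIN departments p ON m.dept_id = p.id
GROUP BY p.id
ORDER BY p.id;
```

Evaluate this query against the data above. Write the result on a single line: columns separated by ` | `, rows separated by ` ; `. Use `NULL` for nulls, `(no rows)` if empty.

Engineering | 93 ; Research | 83 ; Engineering | 70 ; Legal | 126

Join each employees row to its departments via dept_id.
Group joined rows by departments.id; compute MAX(m.salary) per group.
  1: ids {1, 5, 9, 10} → MAX(m.salary)=93
  3: ids {2, 4, 8} → MAX(m.salary)=83
  4: ids {3, 7} → MAX(m.salary)=70
  5: ids {6} → MAX(m.salary)=126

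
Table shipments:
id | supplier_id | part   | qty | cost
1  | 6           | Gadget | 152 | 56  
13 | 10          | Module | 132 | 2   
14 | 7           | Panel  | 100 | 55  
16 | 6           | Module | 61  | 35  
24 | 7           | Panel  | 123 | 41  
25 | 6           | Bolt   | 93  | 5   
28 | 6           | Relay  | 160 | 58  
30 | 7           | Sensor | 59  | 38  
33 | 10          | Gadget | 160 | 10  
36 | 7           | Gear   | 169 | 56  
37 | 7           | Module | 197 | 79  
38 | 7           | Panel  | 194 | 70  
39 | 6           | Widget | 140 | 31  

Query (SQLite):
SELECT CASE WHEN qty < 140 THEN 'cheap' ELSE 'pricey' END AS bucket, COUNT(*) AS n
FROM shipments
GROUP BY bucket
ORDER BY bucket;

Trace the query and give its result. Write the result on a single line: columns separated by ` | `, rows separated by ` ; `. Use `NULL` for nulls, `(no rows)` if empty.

cheap | 6 ; pricey | 7

Bucket rows by qty < 140 → 'cheap' else 'pricey'; count each bucket.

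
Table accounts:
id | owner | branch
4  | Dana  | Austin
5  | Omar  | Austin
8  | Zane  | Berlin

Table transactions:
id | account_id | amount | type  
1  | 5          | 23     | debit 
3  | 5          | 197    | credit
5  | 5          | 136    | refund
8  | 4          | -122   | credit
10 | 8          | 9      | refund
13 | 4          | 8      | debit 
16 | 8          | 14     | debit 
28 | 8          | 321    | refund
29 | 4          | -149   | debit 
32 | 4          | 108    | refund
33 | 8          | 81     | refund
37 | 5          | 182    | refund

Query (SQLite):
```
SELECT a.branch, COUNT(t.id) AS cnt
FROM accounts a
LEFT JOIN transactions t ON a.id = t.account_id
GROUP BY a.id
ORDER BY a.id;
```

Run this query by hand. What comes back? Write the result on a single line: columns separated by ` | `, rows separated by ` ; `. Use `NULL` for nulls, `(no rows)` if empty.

LEFT JOIN keeps every accounts row; unmatched ones get NULL for transactions columns.
Group by accounts.id and compute COUNT(t.id). COUNT(col) of an all-NULL group is 0.
  4: ids {8, 13, 29, 32} → COUNT(t.id)=4
  5: ids {1, 3, 5, 37} → COUNT(t.id)=4
  8: ids {10, 16, 28, 33} → COUNT(t.id)=4

Austin | 4 ; Austin | 4 ; Berlin | 4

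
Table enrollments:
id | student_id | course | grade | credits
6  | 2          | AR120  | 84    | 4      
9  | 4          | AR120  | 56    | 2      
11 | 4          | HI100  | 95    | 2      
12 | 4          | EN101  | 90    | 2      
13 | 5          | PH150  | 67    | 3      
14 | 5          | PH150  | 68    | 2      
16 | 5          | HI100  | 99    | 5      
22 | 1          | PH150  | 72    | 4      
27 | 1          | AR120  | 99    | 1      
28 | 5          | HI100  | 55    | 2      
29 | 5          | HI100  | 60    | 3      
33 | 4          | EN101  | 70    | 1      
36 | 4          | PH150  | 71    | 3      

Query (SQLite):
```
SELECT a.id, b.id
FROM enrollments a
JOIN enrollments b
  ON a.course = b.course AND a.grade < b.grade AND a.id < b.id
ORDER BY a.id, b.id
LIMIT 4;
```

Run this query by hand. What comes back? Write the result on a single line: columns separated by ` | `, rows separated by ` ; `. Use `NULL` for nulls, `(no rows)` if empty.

Pairs (a,b) with same course, a.grade < b.grade, a.id < b.id.
course groups: AR120:{6,9,27} EN101:{12,33} HI100:{11,16,28,29} PH150:{13,14,22,36}
Ordered by (a.id, b.id); first 4.

6 | 27 ; 9 | 27 ; 11 | 16 ; 13 | 14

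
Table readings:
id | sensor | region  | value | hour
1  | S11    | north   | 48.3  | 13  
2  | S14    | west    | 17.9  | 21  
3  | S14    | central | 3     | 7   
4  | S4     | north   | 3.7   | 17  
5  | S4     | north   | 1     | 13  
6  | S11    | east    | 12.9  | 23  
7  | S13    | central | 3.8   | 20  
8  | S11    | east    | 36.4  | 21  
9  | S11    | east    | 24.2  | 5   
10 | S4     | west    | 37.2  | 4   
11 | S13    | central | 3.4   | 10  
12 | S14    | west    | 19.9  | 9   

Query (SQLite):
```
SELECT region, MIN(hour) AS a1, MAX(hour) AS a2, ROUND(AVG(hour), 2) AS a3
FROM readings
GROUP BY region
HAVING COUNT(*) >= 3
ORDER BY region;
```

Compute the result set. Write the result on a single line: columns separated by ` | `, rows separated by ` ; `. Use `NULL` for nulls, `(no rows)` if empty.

Group readings by region.
Per group compute: MIN(hour), MAX(hour), ROUND(AVG(hour), 2).
HAVING: drop groups with fewer than 3 rows.
  central: ids {3, 7, 11} → MIN(hour)=7, MAX(hour)=20, ROUND(AVG(hour), 2)=12.33
  east: ids {6, 8, 9} → MIN(hour)=5, MAX(hour)=23, ROUND(AVG(hour), 2)=16.33
  north: ids {1, 4, 5} → MIN(hour)=13, MAX(hour)=17, ROUND(AVG(hour), 2)=14.33
  west: ids {2, 10, 12} → MIN(hour)=4, MAX(hour)=21, ROUND(AVG(hour), 2)=11.33

central | 7 | 20 | 12.33 ; east | 5 | 23 | 16.33 ; north | 13 | 17 | 14.33 ; west | 4 | 21 | 11.33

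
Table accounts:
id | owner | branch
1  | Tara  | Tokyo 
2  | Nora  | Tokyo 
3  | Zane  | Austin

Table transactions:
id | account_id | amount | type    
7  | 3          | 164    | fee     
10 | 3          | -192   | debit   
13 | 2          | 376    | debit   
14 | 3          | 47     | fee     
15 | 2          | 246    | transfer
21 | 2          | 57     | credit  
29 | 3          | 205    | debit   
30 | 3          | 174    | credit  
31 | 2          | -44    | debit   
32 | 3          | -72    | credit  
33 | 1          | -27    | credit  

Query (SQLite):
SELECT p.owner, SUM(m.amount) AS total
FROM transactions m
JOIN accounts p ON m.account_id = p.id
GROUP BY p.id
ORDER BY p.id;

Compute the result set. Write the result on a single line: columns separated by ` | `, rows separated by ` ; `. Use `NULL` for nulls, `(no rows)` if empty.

Tara | -27 ; Nora | 635 ; Zane | 326

Join each transactions row to its accounts via account_id.
Group joined rows by accounts.id; compute SUM(m.amount) per group.
  1: ids {33} → SUM(m.amount)=-27
  2: ids {13, 15, 21, 31} → SUM(m.amount)=635
  3: ids {7, 10, 14, 29, 30, 32} → SUM(m.amount)=326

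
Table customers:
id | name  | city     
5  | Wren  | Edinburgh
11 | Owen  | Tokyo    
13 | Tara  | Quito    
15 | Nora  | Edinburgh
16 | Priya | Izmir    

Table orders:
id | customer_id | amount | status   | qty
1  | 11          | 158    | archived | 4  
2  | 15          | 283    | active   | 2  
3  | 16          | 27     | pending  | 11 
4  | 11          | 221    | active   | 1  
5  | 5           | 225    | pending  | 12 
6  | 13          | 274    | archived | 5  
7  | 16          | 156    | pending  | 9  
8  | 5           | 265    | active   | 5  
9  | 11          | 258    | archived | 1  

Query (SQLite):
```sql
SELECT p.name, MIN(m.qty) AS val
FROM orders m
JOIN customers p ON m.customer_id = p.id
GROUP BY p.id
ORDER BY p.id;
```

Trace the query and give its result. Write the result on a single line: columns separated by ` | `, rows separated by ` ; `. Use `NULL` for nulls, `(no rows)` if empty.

Join each orders row to its customers via customer_id.
Group joined rows by customers.id; compute MIN(m.qty) per group.
  5: ids {5, 8} → MIN(m.qty)=5
  11: ids {1, 4, 9} → MIN(m.qty)=1
  13: ids {6} → MIN(m.qty)=5
  15: ids {2} → MIN(m.qty)=2
  16: ids {3, 7} → MIN(m.qty)=9

Wren | 5 ; Owen | 1 ; Tara | 5 ; Nora | 2 ; Priya | 9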